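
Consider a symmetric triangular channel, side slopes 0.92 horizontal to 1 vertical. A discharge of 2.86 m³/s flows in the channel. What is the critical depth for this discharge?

At critical depth, Q² T / (g A³) = 1, i.e. A³/T = Q²/g = 2.86²/9.81 = 0.8338.
Trying y = 0.909 m: A³/T = 0.2626 — too small.
Trying y = 1.15 m: A³/T = 0.8512 — matches.

y_c = 1.15 m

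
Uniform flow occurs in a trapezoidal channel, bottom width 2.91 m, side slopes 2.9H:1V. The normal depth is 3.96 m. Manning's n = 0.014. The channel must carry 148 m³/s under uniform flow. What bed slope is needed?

With bottom width b = 2.91 m and side slope z = 2.9: A = (b + zy)y = (2.91 + 2.9×3.96)×3.96 = 57 m²; P = b + 2y√(1+z²) = 2.91 + 2×3.96×3.068 = 27.21 m.
Hydraulic radius R = A/P = 57/27.21 = 2.095 m.
From Manning's equation, S = [nQ / (1 A R^(2/3))]² = [0.014 × 148 / (1 × 57 × 2.095^(2/3))]² = 0.000493.

S = 0.000493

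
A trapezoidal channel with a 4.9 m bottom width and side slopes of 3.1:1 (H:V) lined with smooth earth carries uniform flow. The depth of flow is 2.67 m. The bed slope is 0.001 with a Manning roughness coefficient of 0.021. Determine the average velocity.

V = 2.04 m/s

With bottom width b = 4.9 m and side slope z = 3.1: A = (b + zy)y = (4.9 + 3.1×2.67)×2.67 = 35.18 m²; P = b + 2y√(1+z²) = 4.9 + 2×2.67×3.257 = 22.29 m.
Hydraulic radius R = A/P = 35.18/22.29 = 1.578 m.
From Manning's equation, V = (1/n) R^(2/3) S^(1/2) = (1/0.021) × 1.578^(2/3) × 0.001^(1/2) = 2.04 m/s.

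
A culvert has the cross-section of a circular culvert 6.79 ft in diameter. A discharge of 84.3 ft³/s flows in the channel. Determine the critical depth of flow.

y_c = 2.37 ft

At critical depth, Q² T / (g A³) = 1, i.e. A³/T = Q²/g = 84.3²/32.2 = 220.7.
At y = 1.88 ft: A³/T = 89.77 — too small.
At y = 2.71 ft: A³/T = 368.8 — too large.
At y = 2.37 ft: A³/T = 220.1 — close enough.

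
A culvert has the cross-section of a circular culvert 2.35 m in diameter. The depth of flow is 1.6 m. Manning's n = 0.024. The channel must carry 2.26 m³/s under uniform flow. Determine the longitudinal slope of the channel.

For a circular section of diameter D = 2.35 m at depth y = 1.6 m, the central angle is θ = 2 arccos(1 − 2y/D) = 3.882 rad. Then A = (D²/8)(θ − sin θ) = 3.145 m² and P = Dθ/2 = 4.561 m.
Hydraulic radius R = A/P = 3.145/4.561 = 0.6896 m.
From Manning's equation, S = [nQ / (1 A R^(2/3))]² = [0.024 × 2.26 / (1 × 3.145 × 0.6896^(2/3))]² = 0.000488.

S = 0.000488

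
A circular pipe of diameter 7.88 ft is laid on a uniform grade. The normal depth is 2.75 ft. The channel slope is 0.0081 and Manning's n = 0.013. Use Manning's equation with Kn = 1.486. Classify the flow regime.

For a circular section of diameter D = 7.88 ft at depth y = 2.75 ft, the central angle is θ = 2 arccos(1 − 2y/D) = 2.528 rad. Then A = (D²/8)(θ − sin θ) = 15.15 ft² and P = Dθ/2 = 9.96 ft.
Hydraulic radius R = A/P = 15.15/9.96 = 1.521 ft.
V = (1.486/n) R^(2/3) √S = (1.486/0.013) × 1.521^(2/3) × √0.0081 = 13.61 ft/s. Hydraulic depth D_h = A/T = 15.15/7.512 = 2.017 ft.
Froude number Fr = V/√(g·D_h) = 13.61/√(32.2×2.017) = 1.69, which is greater than 1, so the flow is supercritical.

supercritical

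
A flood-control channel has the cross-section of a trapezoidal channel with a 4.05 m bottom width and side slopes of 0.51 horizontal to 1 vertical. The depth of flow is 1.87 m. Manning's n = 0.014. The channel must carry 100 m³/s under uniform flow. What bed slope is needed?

With bottom width b = 4.05 m and side slope z = 0.51: A = (b + zy)y = (4.05 + 0.51×1.87)×1.87 = 9.357 m²; P = b + 2y√(1+z²) = 4.05 + 2×1.87×1.123 = 8.248 m.
Hydraulic radius R = A/P = 9.357/8.248 = 1.134 m.
From Manning's equation, S = [nQ / (1 A R^(2/3))]² = [0.014 × 100 / (1 × 9.357 × 1.134^(2/3))]² = 0.0189.

S = 0.0189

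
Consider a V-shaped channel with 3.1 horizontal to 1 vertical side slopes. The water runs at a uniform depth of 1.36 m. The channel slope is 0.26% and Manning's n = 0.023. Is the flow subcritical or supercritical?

For a triangular section with side slope z = 3.1: A = zy² = 3.1×1.36² = 5.734 m²; P = 2y√(1+z²) = 2×1.36×3.257 = 8.86 m.
Hydraulic radius R = A/P = 5.734/8.86 = 0.6472 m.
V = (1/n) R^(2/3) √S = (1/0.023) × 0.6472^(2/3) × √0.0026 = 1.659 m/s. Hydraulic depth D_h = A/T = 5.734/8.432 = 0.68 m.
Froude number Fr = V/√(g·D_h) = 1.659/√(9.81×0.68) = 0.642, which is less than 1, so the flow is subcritical.

subcritical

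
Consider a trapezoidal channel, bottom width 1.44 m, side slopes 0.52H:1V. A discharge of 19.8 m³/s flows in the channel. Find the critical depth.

y_c = 2.08 m

At critical depth, Q² T / (g A³) = 1, i.e. A³/T = Q²/g = 19.8²/9.81 = 39.96.
Trying y = 1.47 m: A³/T = 11.46 — too small.
Trying y = 2.33 m: A³/T = 61.04 — too large.
Trying y = 2.08 m: A³/T = 40.04 — close enough.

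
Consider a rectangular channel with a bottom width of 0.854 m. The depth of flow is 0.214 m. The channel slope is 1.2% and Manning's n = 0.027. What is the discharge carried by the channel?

Flow area A = b·y = 0.854 × 0.214 = 0.1828 m². Wetted perimeter P = b + 2y = 0.854 + 2×0.214 = 1.282 m.
Hydraulic radius R = A/P = 0.1828/1.282 = 0.1426 m.
Manning's equation: Q = (1/n) A R^(2/3) S^(1/2) = (1/0.027) × 0.1828 × 0.1426^(2/3) × 0.012^(1/2) = 0.202 m³/s.

Q = 0.202 m³/s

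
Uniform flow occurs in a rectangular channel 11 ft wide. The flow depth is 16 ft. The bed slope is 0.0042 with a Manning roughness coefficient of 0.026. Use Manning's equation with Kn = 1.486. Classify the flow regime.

Flow area A = b·y = 11 × 16 = 176 ft². Wetted perimeter P = b + 2y = 11 + 2×16 = 43 ft.
Hydraulic radius R = A/P = 176/43 = 4.093 ft.
V = (1.486/n) R^(2/3) √S = (1.486/0.026) × 4.093^(2/3) × √0.0042 = 9.478 ft/s. Hydraulic depth D_h = A/T = 176/11 = 16 ft.
Froude number Fr = V/√(g·D_h) = 9.478/√(32.2×16) = 0.418, which is less than 1, so the flow is subcritical.

subcritical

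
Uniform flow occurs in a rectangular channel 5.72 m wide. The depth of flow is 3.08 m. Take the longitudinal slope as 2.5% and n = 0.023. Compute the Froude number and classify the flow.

supercritical

Flow area A = b·y = 5.72 × 3.08 = 17.62 m². Wetted perimeter P = b + 2y = 5.72 + 2×3.08 = 11.88 m.
Hydraulic radius R = A/P = 17.62/11.88 = 1.483 m.
V = (1/n) R^(2/3) √S = (1/0.023) × 1.483^(2/3) × √0.025 = 8.94 m/s. Hydraulic depth D_h = A/T = 17.62/5.72 = 3.08 m.
Froude number Fr = V/√(g·D_h) = 8.94/√(9.81×3.08) = 1.63, which is greater than 1, so the flow is supercritical.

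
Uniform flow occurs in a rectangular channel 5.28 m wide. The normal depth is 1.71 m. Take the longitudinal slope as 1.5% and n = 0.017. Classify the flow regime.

Flow area A = b·y = 5.28 × 1.71 = 9.029 m². Wetted perimeter P = b + 2y = 5.28 + 2×1.71 = 8.7 m.
Hydraulic radius R = A/P = 9.029/8.7 = 1.038 m.
V = (1/n) R^(2/3) √S = (1/0.017) × 1.038^(2/3) × √0.015 = 7.385 m/s. Hydraulic depth D_h = A/T = 9.029/5.28 = 1.71 m.
Froude number Fr = V/√(g·D_h) = 7.385/√(9.81×1.71) = 1.8, which is greater than 1, so the flow is supercritical.

supercritical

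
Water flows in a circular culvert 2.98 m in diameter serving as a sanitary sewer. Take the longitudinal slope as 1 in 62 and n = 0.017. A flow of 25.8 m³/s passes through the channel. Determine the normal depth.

y_n = 1.67 m

Manning's equation rearranged: A R^(2/3) = nQ / (1·√S) = 0.017 × 25.8 / (√0.01613) = 3.454.
Try y = 1.14 m: A R^(2/3) = 1.779 — too small.
Try y = 2.08 m: A R^(2/3) = 4.781 — too large.
Try y = 1.67 m: A R^(2/3) = 3.46 — ≈ 3.454.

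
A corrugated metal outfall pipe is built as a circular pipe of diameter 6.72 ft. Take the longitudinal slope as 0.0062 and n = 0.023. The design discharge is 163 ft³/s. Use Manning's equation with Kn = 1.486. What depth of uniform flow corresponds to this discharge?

Manning's equation rearranged: A R^(2/3) = nQ / (1.486·√S) = 0.023 × 163 / (1.486 × √0.0062) = 32.04.
At y = 3.1 ft: A R^(2/3) = 21.81 — low.
At y = 4.37 ft: A R^(2/3) = 37.94 — high.
At y = 3.9 ft: A R^(2/3) = 31.98 — matches.

y_n = 3.9 ft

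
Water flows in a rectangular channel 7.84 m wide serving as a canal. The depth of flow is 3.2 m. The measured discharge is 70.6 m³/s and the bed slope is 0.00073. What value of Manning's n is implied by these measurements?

Flow area A = b·y = 7.84 × 3.2 = 25.09 m². Wetted perimeter P = b + 2y = 7.84 + 2×3.2 = 14.24 m.
Hydraulic radius R = A/P = 25.09/14.24 = 1.762 m.
Rearranging Manning's equation: n = (1/Q) A R^(2/3) S^(1/2) = (1/70.6) × 25.09 × 1.762^(2/3) × √0.00073 = 0.014.

n = 0.014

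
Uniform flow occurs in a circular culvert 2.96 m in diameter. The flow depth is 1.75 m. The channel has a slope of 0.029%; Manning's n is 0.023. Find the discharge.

For a circular section of diameter D = 2.96 m at depth y = 1.75 m, the central angle is θ = 2 arccos(1 − 2y/D) = 3.509 rad. Then A = (D²/8)(θ − sin θ) = 4.235 m² and P = Dθ/2 = 5.193 m.
Hydraulic radius R = A/P = 4.235/5.193 = 0.8157 m.
Manning's equation: Q = (1/n) A R^(2/3) S^(1/2) = (1/0.023) × 4.235 × 0.8157^(2/3) × 0.00029^(1/2) = 2.74 m³/s.

Q = 2.74 m³/s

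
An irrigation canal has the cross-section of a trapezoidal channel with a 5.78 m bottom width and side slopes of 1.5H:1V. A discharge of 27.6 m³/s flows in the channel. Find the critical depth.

At critical depth, Q² T / (g A³) = 1, i.e. A³/T = Q²/g = 27.6²/9.81 = 77.65.
At y = 1.49 m: A³/T = 166.2 — too large.
At y = 0.898 m: A³/T = 30.94 — too small.
At y = 1.19 m: A³/T = 78.03 — matches.

y_c = 1.19 m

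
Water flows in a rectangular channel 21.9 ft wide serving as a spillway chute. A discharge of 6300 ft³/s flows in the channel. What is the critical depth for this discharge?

y_c = 13.7 ft

For a rectangular channel, critical depth y_c = (q²/g)^(1/3) where q = Q/b = 6300/21.9 = 287.7 ft²/s.
So y_c = (287.7²/32.2)^(1/3) = 13.7 ft.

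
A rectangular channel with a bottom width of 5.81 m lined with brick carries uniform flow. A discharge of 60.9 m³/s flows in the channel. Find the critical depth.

For a rectangular channel, critical depth y_c = (q²/g)^(1/3) where q = Q/b = 60.9/5.81 = 10.48 m²/s.
So y_c = (10.48²/9.81)^(1/3) = 2.24 m.

y_c = 2.24 m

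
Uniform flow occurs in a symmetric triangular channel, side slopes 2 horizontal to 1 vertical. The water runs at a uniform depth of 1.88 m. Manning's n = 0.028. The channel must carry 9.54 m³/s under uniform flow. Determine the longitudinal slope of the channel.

S = 0.0018

For a triangular section with side slope z = 2: A = zy² = 2×1.88² = 7.069 m²; P = 2y√(1+z²) = 2×1.88×2.236 = 8.408 m.
Hydraulic radius R = A/P = 7.069/8.408 = 0.8408 m.
From Manning's equation, S = [nQ / (1 A R^(2/3))]² = [0.028 × 9.54 / (1 × 7.069 × 0.8408^(2/3))]² = 0.0018.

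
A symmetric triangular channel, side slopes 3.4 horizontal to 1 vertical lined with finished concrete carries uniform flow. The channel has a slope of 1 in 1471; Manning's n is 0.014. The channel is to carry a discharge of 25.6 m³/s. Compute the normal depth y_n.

Manning's equation rearranged: A R^(2/3) = nQ / (1·√S) = 0.014 × 25.6 / (√0.0006798) = 13.75.
At y = 1.47 m: A R^(2/3) = 5.821 — too small.
At y = 2.32 m: A R^(2/3) = 19.65 — too large.
At y = 2.03 m: A R^(2/3) = 13.76 — matches.

y_n = 2.03 m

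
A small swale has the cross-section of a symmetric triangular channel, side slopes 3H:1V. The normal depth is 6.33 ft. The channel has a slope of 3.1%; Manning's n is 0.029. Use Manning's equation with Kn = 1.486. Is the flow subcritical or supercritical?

supercritical

For a triangular section with side slope z = 3: A = zy² = 3×6.33² = 120.2 ft²; P = 2y√(1+z²) = 2×6.33×3.162 = 40.03 ft.
Hydraulic radius R = A/P = 120.2/40.03 = 3.003 ft.
V = (1.486/n) R^(2/3) √S = (1.486/0.029) × 3.003^(2/3) × √0.031 = 18.78 ft/s. Hydraulic depth D_h = A/T = 120.2/37.98 = 3.165 ft.
Froude number Fr = V/√(g·D_h) = 18.78/√(32.2×3.165) = 1.86, which is greater than 1, so the flow is supercritical.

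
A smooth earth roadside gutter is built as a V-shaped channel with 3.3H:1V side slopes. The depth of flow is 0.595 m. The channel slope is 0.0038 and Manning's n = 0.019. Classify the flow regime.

For a triangular section with side slope z = 3.3: A = zy² = 3.3×0.595² = 1.168 m²; P = 2y√(1+z²) = 2×0.595×3.448 = 4.103 m.
Hydraulic radius R = A/P = 1.168/4.103 = 0.2847 m.
V = (1/n) R^(2/3) √S = (1/0.019) × 0.2847^(2/3) × √0.0038 = 1.404 m/s. Hydraulic depth D_h = A/T = 1.168/3.927 = 0.2975 m.
Froude number Fr = V/√(g·D_h) = 1.404/√(9.81×0.2975) = 0.822, which is less than 1, so the flow is subcritical.

subcritical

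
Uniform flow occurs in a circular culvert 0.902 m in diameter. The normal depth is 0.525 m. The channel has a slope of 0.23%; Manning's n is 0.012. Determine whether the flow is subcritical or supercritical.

subcritical

For a circular section of diameter D = 0.902 m at depth y = 0.525 m, the central angle is θ = 2 arccos(1 − 2y/D) = 3.471 rad. Then A = (D²/8)(θ − sin θ) = 0.3859 m² and P = Dθ/2 = 1.566 m.
Hydraulic radius R = A/P = 0.3859/1.566 = 0.2465 m.
V = (1/n) R^(2/3) √S = (1/0.012) × 0.2465^(2/3) × √0.0023 = 1.571 m/s. Hydraulic depth D_h = A/T = 0.3859/0.8898 = 0.4338 m.
Froude number Fr = V/√(g·D_h) = 1.571/√(9.81×0.4338) = 0.762, which is less than 1, so the flow is subcritical.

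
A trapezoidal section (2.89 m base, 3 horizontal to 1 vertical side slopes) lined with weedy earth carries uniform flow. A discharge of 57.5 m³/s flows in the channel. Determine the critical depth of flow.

y_c = 1.95 m

At critical depth, Q² T / (g A³) = 1, i.e. A³/T = Q²/g = 57.5²/9.81 = 337.
Try y = 1.57 m: A³/T = 138 — too small.
Try y = 2.47 m: A³/T = 929.8 — too large.
Try y = 1.95 m: A³/T = 339.3 — close enough.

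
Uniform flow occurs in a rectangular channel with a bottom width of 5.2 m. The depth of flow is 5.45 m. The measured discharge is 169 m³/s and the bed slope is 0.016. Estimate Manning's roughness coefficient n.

Flow area A = b·y = 5.2 × 5.45 = 28.34 m². Wetted perimeter P = b + 2y = 5.2 + 2×5.45 = 16.1 m.
Hydraulic radius R = A/P = 28.34/16.1 = 1.76 m.
Rearranging Manning's equation: n = (1/Q) A R^(2/3) S^(1/2) = (1/169) × 28.34 × 1.76^(2/3) × √0.016 = 0.0309.

n = 0.0309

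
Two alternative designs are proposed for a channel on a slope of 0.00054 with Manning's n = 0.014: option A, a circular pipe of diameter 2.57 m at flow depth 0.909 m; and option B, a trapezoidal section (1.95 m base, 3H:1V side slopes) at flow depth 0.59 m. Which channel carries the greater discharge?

Channel A: For a circular section of diameter D = 2.57 m at depth y = 0.909 m, the central angle is θ = 2 arccos(1 − 2y/D) = 2.548 rad. Then A = (D²/8)(θ − sin θ) = 1.641 m² and P = Dθ/2 = 3.274 m. Hydraulic radius R = A/P = 1.641/3.274 = 0.5014 m. Q_A = (1/0.014)·1.641·0.5014^(2/3)·√0.00054 = 1.719 m³/s.
Channel B: With bottom width b = 1.95 m and side slope z = 3: A = (b + zy)y = (1.95 + 3×0.59)×0.59 = 2.195 m²; P = b + 2y√(1+z²) = 1.95 + 2×0.59×3.162 = 5.681 m. Hydraulic radius R = A/P = 2.195/5.681 = 0.3863 m. Q_B = (1/0.014)·2.195·0.3863^(2/3)·√0.00054 = 1.932 m³/s.
Q_A = 1.719 m³/s vs Q_B = 1.932 m³/s, so channel B carries more.

channel B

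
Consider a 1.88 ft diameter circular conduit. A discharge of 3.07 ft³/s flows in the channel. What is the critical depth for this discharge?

y_c = 0.623 ft

At critical depth, Q² T / (g A³) = 1, i.e. A³/T = Q²/g = 3.07²/32.2 = 0.2927.
At y = 0.781 ft: A³/T = 0.6998 — too large.
At y = 0.501 ft: A³/T = 0.1259 — too small.
At y = 0.623 ft: A³/T = 0.2931 — ≈ 0.2927.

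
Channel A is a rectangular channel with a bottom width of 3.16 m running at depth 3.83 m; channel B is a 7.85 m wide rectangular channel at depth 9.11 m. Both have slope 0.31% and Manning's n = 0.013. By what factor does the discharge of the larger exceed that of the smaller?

Channel A: Flow area A = b·y = 3.16 × 3.83 = 12.1 m². Wetted perimeter P = b + 2y = 3.16 + 2×3.83 = 10.82 m. Hydraulic radius R = A/P = 12.1/10.82 = 1.119 m. Q_A = (1/0.013)·12.1·1.119^(2/3)·√0.0031 = 55.86 m³/s.
Channel B: Flow area A = b·y = 7.85 × 9.11 = 71.51 m². Wetted perimeter P = b + 2y = 7.85 + 2×9.11 = 26.07 m. Hydraulic radius R = A/P = 71.51/26.07 = 2.743 m. Q_B = (1/0.013)·71.51·2.743^(2/3)·√0.0031 = 600.2 m³/s.
The larger discharge is 600.2 m³/s and the smaller is 55.86 m³/s; the ratio is 10.7.

10.7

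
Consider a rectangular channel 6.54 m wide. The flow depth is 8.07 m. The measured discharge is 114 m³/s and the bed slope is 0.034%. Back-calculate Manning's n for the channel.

n = 0.015

Flow area A = b·y = 6.54 × 8.07 = 52.78 m². Wetted perimeter P = b + 2y = 6.54 + 2×8.07 = 22.68 m.
Hydraulic radius R = A/P = 52.78/22.68 = 2.327 m.
Rearranging Manning's equation: n = (1/Q) A R^(2/3) S^(1/2) = (1/114) × 52.78 × 2.327^(2/3) × √0.00034 = 0.015.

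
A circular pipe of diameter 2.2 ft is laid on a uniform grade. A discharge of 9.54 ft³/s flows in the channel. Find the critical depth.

y_c = 1.07 ft

At critical depth, Q² T / (g A³) = 1, i.e. A³/T = Q²/g = 9.54²/32.2 = 2.826.
At y = 1.36 ft: A³/T = 7.026 — too large.
At y = 0.773 ft: A³/T = 0.8063 — too small.
At y = 1.07 ft: A³/T = 2.808 — matches.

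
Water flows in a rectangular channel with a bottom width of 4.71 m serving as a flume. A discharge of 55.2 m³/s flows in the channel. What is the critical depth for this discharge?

For a rectangular channel, critical depth y_c = (q²/g)^(1/3) where q = Q/b = 55.2/4.71 = 11.72 m²/s.
So y_c = (11.72²/9.81)^(1/3) = 2.41 m.

y_c = 2.41 m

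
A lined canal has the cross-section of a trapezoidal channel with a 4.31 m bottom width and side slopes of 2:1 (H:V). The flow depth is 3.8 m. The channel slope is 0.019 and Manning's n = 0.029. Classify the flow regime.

With bottom width b = 4.31 m and side slope z = 2: A = (b + zy)y = (4.31 + 2×3.8)×3.8 = 45.26 m²; P = b + 2y√(1+z²) = 4.31 + 2×3.8×2.236 = 21.3 m.
Hydraulic radius R = A/P = 45.26/21.3 = 2.124 m.
V = (1/n) R^(2/3) √S = (1/0.029) × 2.124^(2/3) × √0.019 = 7.855 m/s. Hydraulic depth D_h = A/T = 45.26/19.51 = 2.32 m.
Froude number Fr = V/√(g·D_h) = 7.855/√(9.81×2.32) = 1.65, which is greater than 1, so the flow is supercritical.

supercritical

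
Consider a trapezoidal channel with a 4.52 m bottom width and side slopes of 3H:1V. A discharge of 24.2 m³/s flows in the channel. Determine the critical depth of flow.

At critical depth, Q² T / (g A³) = 1, i.e. A³/T = Q²/g = 24.2²/9.81 = 59.7.
At y = 1.35 m: A³/T = 122.7 — too large.
At y = 1.11 m: A³/T = 59.17 — matches.

y_c = 1.11 m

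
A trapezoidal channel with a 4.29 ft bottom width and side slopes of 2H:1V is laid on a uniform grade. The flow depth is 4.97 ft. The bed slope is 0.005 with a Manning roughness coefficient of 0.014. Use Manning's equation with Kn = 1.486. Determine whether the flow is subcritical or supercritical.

supercritical

With bottom width b = 4.29 ft and side slope z = 2: A = (b + zy)y = (4.29 + 2×4.97)×4.97 = 70.72 ft²; P = b + 2y√(1+z²) = 4.29 + 2×4.97×2.236 = 26.52 ft.
Hydraulic radius R = A/P = 70.72/26.52 = 2.667 ft.
V = (1.486/n) R^(2/3) √S = (1.486/0.014) × 2.667^(2/3) × √0.005 = 14.43 ft/s. Hydraulic depth D_h = A/T = 70.72/24.17 = 2.926 ft.
Froude number Fr = V/√(g·D_h) = 14.43/√(32.2×2.926) = 1.49, which is greater than 1, so the flow is supercritical.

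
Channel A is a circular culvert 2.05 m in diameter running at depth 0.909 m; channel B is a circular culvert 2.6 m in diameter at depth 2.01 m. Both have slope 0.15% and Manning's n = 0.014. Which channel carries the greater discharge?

channel B

Channel A: For a circular section of diameter D = 2.05 m at depth y = 0.909 m, the central angle is θ = 2 arccos(1 − 2y/D) = 2.915 rad. Then A = (D²/8)(θ − sin θ) = 1.413 m² and P = Dθ/2 = 2.988 m. Hydraulic radius R = A/P = 1.413/2.988 = 0.473 m. Q_A = (1/0.014)·1.413·0.473^(2/3)·√0.0015 = 2.373 m³/s.
Channel B: For a circular section of diameter D = 2.6 m at depth y = 2.01 m, the central angle is θ = 2 arccos(1 − 2y/D) = 4.297 rad. Then A = (D²/8)(θ − sin θ) = 4.404 m² and P = Dθ/2 = 5.586 m. Hydraulic radius R = A/P = 4.404/5.586 = 0.7884 m. Q_B = (1/0.014)·4.404·0.7884^(2/3)·√0.0015 = 10.4 m³/s.
Q_A = 2.373 m³/s vs Q_B = 10.4 m³/s, so channel B carries more.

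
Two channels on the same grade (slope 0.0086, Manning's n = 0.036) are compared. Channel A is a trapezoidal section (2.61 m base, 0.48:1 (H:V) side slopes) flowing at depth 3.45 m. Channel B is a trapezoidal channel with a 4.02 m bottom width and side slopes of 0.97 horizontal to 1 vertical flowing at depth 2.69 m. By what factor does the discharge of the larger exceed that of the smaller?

1.28

Channel A: With bottom width b = 2.61 m and side slope z = 0.48: A = (b + zy)y = (2.61 + 0.48×3.45)×3.45 = 14.72 m²; P = b + 2y√(1+z²) = 2.61 + 2×3.45×1.109 = 10.26 m. Hydraulic radius R = A/P = 14.72/10.26 = 1.434 m. Q_A = (1/0.036)·14.72·1.434^(2/3)·√0.0086 = 48.21 m³/s.
Channel B: With bottom width b = 4.02 m and side slope z = 0.97: A = (b + zy)y = (4.02 + 0.97×2.69)×2.69 = 17.83 m²; P = b + 2y√(1+z²) = 4.02 + 2×2.69×1.393 = 11.52 m. Hydraulic radius R = A/P = 17.83/11.52 = 1.549 m. Q_B = (1/0.036)·17.83·1.549^(2/3)·√0.0086 = 61.49 m³/s.
The larger discharge is 61.49 m³/s and the smaller is 48.21 m³/s; the ratio is 1.28.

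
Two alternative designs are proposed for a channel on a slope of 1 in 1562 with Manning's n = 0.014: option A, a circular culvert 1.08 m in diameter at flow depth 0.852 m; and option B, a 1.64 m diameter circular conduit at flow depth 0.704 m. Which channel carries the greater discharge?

Channel A: For a circular section of diameter D = 1.08 m at depth y = 0.852 m, the central angle is θ = 2 arccos(1 − 2y/D) = 4.374 rad. Then A = (D²/8)(θ − sin θ) = 0.7752 m² and P = Dθ/2 = 2.362 m. Hydraulic radius R = A/P = 0.7752/2.362 = 0.3282 m. Q_A = (1/0.014)·0.7752·0.3282^(2/3)·√0.0006402 = 0.6666 m³/s.
Channel B: For a circular section of diameter D = 1.64 m at depth y = 0.704 m, the central angle is θ = 2 arccos(1 − 2y/D) = 2.858 rad. Then A = (D²/8)(θ − sin θ) = 0.8666 m² and P = Dθ/2 = 2.343 m. Hydraulic radius R = A/P = 0.8666/2.343 = 0.3698 m. Q_B = (1/0.014)·0.8666·0.3698^(2/3)·√0.0006402 = 0.8069 m³/s.
Q_A = 0.6666 m³/s vs Q_B = 0.8069 m³/s, so channel B carries more.

channel B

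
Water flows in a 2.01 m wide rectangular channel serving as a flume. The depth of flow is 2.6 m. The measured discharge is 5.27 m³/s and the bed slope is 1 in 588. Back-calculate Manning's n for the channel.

Flow area A = b·y = 2.01 × 2.6 = 5.226 m². Wetted perimeter P = b + 2y = 2.01 + 2×2.6 = 7.21 m.
Hydraulic radius R = A/P = 5.226/7.21 = 0.7248 m.
Rearranging Manning's equation: n = (1/Q) A R^(2/3) S^(1/2) = (1/5.27) × 5.226 × 0.7248^(2/3) × √0.001701 = 0.033.

n = 0.033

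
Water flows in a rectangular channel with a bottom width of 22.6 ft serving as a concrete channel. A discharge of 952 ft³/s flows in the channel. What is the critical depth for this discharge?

y_c = 3.81 ft

For a rectangular channel, critical depth y_c = (q²/g)^(1/3) where q = Q/b = 952/22.6 = 42.12 ft²/s.
So y_c = (42.12²/32.2)^(1/3) = 3.81 ft.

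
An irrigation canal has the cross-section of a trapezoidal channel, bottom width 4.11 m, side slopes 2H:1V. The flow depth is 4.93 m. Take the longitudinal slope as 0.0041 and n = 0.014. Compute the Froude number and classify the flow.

supercritical

With bottom width b = 4.11 m and side slope z = 2: A = (b + zy)y = (4.11 + 2×4.93)×4.93 = 68.87 m²; P = b + 2y√(1+z²) = 4.11 + 2×4.93×2.236 = 26.16 m.
Hydraulic radius R = A/P = 68.87/26.16 = 2.633 m.
V = (1/n) R^(2/3) √S = (1/0.014) × 2.633^(2/3) × √0.0041 = 8.721 m/s. Hydraulic depth D_h = A/T = 68.87/23.83 = 2.89 m.
Froude number Fr = V/√(g·D_h) = 8.721/√(9.81×2.89) = 1.64, which is greater than 1, so the flow is supercritical.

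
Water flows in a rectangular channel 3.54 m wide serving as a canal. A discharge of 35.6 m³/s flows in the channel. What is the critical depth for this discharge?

y_c = 2.18 m

For a rectangular channel, critical depth y_c = (q²/g)^(1/3) where q = Q/b = 35.6/3.54 = 10.06 m²/s.
So y_c = (10.06²/9.81)^(1/3) = 2.18 m.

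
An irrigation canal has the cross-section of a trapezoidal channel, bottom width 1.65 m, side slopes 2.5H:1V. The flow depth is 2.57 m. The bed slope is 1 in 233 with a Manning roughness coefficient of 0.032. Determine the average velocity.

V = 2.49 m/s

With bottom width b = 1.65 m and side slope z = 2.5: A = (b + zy)y = (1.65 + 2.5×2.57)×2.57 = 20.75 m²; P = b + 2y√(1+z²) = 1.65 + 2×2.57×2.693 = 15.49 m.
Hydraulic radius R = A/P = 20.75/15.49 = 1.34 m.
From Manning's equation, V = (1/n) R^(2/3) S^(1/2) = (1/0.032) × 1.34^(2/3) × 0.004292^(1/2) = 2.49 m/s.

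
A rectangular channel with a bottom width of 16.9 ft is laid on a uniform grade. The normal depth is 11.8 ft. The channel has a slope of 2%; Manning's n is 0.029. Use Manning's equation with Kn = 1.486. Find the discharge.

Flow area A = b·y = 16.9 × 11.8 = 199.4 ft². Wetted perimeter P = b + 2y = 16.9 + 2×11.8 = 40.5 ft.
Hydraulic radius R = A/P = 199.4/40.5 = 4.924 ft.
Manning's equation: Q = (1.486/n) A R^(2/3) S^(1/2) = (1.486/0.029) × 199.4 × 4.924^(2/3) × 0.02^(1/2) = 4180 ft³/s.

Q = 4180 ft³/s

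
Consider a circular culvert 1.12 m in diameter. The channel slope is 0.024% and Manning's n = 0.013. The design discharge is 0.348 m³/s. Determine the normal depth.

y_n = 0.686 m

Manning's equation rearranged: A R^(2/3) = nQ / (1·√S) = 0.013 × 0.348 / (√0.00024) = 0.292.
Try y = 0.794 m: A R^(2/3) = 0.3589 — high.
Try y = 0.686 m: A R^(2/3) = 0.2923 — ≈ 0.292.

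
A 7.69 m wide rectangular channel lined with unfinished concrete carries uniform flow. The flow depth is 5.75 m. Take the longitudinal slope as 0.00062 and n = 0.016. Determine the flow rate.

Q = 120 m³/s

Flow area A = b·y = 7.69 × 5.75 = 44.22 m². Wetted perimeter P = b + 2y = 7.69 + 2×5.75 = 19.19 m.
Hydraulic radius R = A/P = 44.22/19.19 = 2.304 m.
Manning's equation: Q = (1/n) A R^(2/3) S^(1/2) = (1/0.016) × 44.22 × 2.304^(2/3) × 0.00062^(1/2) = 120 m³/s.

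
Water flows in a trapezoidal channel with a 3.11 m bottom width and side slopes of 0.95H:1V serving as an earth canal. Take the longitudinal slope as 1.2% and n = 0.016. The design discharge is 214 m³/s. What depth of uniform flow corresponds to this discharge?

Manning's equation rearranged: A R^(2/3) = nQ / (1·√S) = 0.016 × 214 / (√0.012) = 31.26.
Try y = 2.78 m: A R^(2/3) = 20.79 — short.
Try y = 3.92 m: A R^(2/3) = 41.44 — over.
Try y = 3.41 m: A R^(2/3) = 31.2 — close enough.

y_n = 3.41 m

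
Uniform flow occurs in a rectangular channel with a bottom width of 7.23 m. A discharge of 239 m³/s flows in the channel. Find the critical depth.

For a rectangular channel, critical depth y_c = (q²/g)^(1/3) where q = Q/b = 239/7.23 = 33.06 m²/s.
So y_c = (33.06²/9.81)^(1/3) = 4.81 m.

y_c = 4.81 m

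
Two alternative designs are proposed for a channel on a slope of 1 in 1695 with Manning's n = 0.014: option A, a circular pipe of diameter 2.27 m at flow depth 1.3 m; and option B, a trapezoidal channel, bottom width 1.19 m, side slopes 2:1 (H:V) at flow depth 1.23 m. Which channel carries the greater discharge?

channel B

Channel A: For a circular section of diameter D = 2.27 m at depth y = 1.3 m, the central angle is θ = 2 arccos(1 − 2y/D) = 3.433 rad. Then A = (D²/8)(θ − sin θ) = 2.397 m² and P = Dθ/2 = 3.897 m. Hydraulic radius R = A/P = 2.397/3.897 = 0.615 m. Q_A = (1/0.014)·2.397·0.615^(2/3)·√0.00059 = 3.007 m³/s.
Channel B: With bottom width b = 1.19 m and side slope z = 2: A = (b + zy)y = (1.19 + 2×1.23)×1.23 = 4.489 m²; P = b + 2y√(1+z²) = 1.19 + 2×1.23×2.236 = 6.691 m. Hydraulic radius R = A/P = 4.489/6.691 = 0.671 m. Q_B = (1/0.014)·4.489·0.671^(2/3)·√0.00059 = 5.97 m³/s.
Q_A = 3.007 m³/s vs Q_B = 5.97 m³/s, so channel B carries more.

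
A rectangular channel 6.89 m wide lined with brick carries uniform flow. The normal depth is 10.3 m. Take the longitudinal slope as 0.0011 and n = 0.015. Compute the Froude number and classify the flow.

Flow area A = b·y = 6.89 × 10.3 = 70.97 m². Wetted perimeter P = b + 2y = 6.89 + 2×10.3 = 27.49 m.
Hydraulic radius R = A/P = 70.97/27.49 = 2.582 m.
V = (1/n) R^(2/3) √S = (1/0.015) × 2.582^(2/3) × √0.0011 = 4.161 m/s. Hydraulic depth D_h = A/T = 70.97/6.89 = 10.3 m.
Froude number Fr = V/√(g·D_h) = 4.161/√(9.81×10.3) = 0.414, which is less than 1, so the flow is subcritical.

subcritical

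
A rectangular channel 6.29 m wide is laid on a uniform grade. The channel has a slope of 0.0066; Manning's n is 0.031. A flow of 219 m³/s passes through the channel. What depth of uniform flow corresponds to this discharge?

Manning's equation rearranged: A R^(2/3) = nQ / (1·√S) = 0.031 × 219 / (√0.0066) = 83.57.
Try y = 8.6 m: A R^(2/3) = 94.33 — over.
Try y = 6.58 m: A R^(2/3) = 68.47 — short.
Try y = 7.76 m: A R^(2/3) = 83.51 — matches.

y_n = 7.76 m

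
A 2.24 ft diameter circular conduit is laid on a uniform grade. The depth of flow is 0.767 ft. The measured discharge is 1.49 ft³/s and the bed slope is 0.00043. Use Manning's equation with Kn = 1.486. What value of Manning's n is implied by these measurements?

n = 0.014

For a circular section of diameter D = 2.24 ft at depth y = 0.767 ft, the central angle is θ = 2 arccos(1 − 2y/D) = 2.5 rad. Then A = (D²/8)(θ − sin θ) = 1.193 ft² and P = Dθ/2 = 2.8 ft.
Hydraulic radius R = A/P = 1.193/2.8 = 0.426 ft.
Rearranging Manning's equation: n = (1.486/Q) A R^(2/3) S^(1/2) = (1.486/1.49) × 1.193 × 0.426^(2/3) × √0.00043 = 0.014.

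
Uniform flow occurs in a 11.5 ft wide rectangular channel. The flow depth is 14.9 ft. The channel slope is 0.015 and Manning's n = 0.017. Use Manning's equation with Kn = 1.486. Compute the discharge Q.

Flow area A = b·y = 11.5 × 14.9 = 171.3 ft². Wetted perimeter P = b + 2y = 11.5 + 2×14.9 = 41.3 ft.
Hydraulic radius R = A/P = 171.3/41.3 = 4.149 ft.
Manning's equation: Q = (1.486/n) A R^(2/3) S^(1/2) = (1.486/0.017) × 171.3 × 4.149^(2/3) × 0.015^(1/2) = 4740 ft³/s.

Q = 4740 ft³/s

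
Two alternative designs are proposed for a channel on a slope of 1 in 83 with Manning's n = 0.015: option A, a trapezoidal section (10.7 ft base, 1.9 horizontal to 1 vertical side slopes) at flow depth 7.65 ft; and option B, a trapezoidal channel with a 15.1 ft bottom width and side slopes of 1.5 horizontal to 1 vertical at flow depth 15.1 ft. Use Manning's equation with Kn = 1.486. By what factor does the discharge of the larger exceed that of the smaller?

Channel A: With bottom width b = 10.7 ft and side slope z = 1.9: A = (b + zy)y = (10.7 + 1.9×7.65)×7.65 = 193 ft²; P = b + 2y√(1+z²) = 10.7 + 2×7.65×2.147 = 43.55 ft. Hydraulic radius R = A/P = 193/43.55 = 4.433 ft. Q_A = (1.486/0.015)·193·4.433^(2/3)·√0.01205 = 5665 ft³/s.
Channel B: With bottom width b = 15.1 ft and side slope z = 1.5: A = (b + zy)y = (15.1 + 1.5×15.1)×15.1 = 570 ft²; P = b + 2y√(1+z²) = 15.1 + 2×15.1×1.803 = 69.54 ft. Hydraulic radius R = A/P = 570/69.54 = 8.197 ft. Q_B = (1.486/0.015)·570·8.197^(2/3)·√0.01205 = 25200 ft³/s.
The larger discharge is 25200 ft³/s and the smaller is 5665 ft³/s; the ratio is 4.45.

4.45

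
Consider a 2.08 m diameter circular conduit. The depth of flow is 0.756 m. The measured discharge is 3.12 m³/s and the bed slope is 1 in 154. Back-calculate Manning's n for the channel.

n = 0.016

For a circular section of diameter D = 2.08 m at depth y = 0.756 m, the central angle is θ = 2 arccos(1 − 2y/D) = 2.588 rad. Then A = (D²/8)(θ − sin θ) = 1.116 m² and P = Dθ/2 = 2.692 m.
Hydraulic radius R = A/P = 1.116/2.692 = 0.4145 m.
Rearranging Manning's equation: n = (1/Q) A R^(2/3) S^(1/2) = (1/3.12) × 1.116 × 0.4145^(2/3) × √0.006494 = 0.016.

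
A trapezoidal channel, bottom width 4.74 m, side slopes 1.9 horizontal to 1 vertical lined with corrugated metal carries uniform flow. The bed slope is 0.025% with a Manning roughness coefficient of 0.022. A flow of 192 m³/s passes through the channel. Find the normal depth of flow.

Manning's equation rearranged: A R^(2/3) = nQ / (1·√S) = 0.022 × 192 / (√0.00025) = 267.1.
At y = 5.63 m: A R^(2/3) = 181 — low.
At y = 8.45 m: A R^(2/3) = 463.4 — high.
At y = 6.68 m: A R^(2/3) = 267.6 — ≈ 267.1.

y_n = 6.68 m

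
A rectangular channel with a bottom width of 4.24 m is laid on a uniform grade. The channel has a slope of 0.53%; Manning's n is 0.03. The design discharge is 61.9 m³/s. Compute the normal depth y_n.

y_n = 4.68 m

Manning's equation rearranged: A R^(2/3) = nQ / (1·√S) = 0.03 × 61.9 / (√0.0053) = 25.51.
Try y = 5.67 m: A R^(2/3) = 32.1 — high.
Try y = 3.39 m: A R^(2/3) = 17.16 — low.
Try y = 4.68 m: A R^(2/3) = 25.53 — matches.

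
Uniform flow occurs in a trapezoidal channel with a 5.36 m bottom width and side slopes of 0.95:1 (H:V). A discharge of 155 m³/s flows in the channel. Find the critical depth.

y_c = 3.55 m

At critical depth, Q² T / (g A³) = 1, i.e. A³/T = Q²/g = 155²/9.81 = 2449.
Try y = 4.07 m: A³/T = 4044 — too large.
Try y = 2.99 m: A³/T = 1335 — too small.
Try y = 3.55 m: A³/T = 2461 — close enough.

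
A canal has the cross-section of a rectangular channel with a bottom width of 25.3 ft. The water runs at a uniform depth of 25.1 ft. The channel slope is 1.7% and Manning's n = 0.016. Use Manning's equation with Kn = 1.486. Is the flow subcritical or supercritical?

supercritical

Flow area A = b·y = 25.3 × 25.1 = 635 ft². Wetted perimeter P = b + 2y = 25.3 + 2×25.1 = 75.5 ft.
Hydraulic radius R = A/P = 635/75.5 = 8.411 ft.
V = (1.486/n) R^(2/3) √S = (1.486/0.016) × 8.411^(2/3) × √0.017 = 50.08 ft/s. Hydraulic depth D_h = A/T = 635/25.3 = 25.1 ft.
Froude number Fr = V/√(g·D_h) = 50.08/√(32.2×25.1) = 1.76, which is greater than 1, so the flow is supercritical.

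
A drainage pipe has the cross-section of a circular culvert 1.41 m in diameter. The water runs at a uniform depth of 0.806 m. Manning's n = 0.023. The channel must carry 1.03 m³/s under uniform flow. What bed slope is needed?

S = 0.00238

For a circular section of diameter D = 1.41 m at depth y = 0.806 m, the central angle is θ = 2 arccos(1 − 2y/D) = 3.429 rad. Then A = (D²/8)(θ − sin θ) = 0.9226 m² and P = Dθ/2 = 2.418 m.
Hydraulic radius R = A/P = 0.9226/2.418 = 0.3816 m.
From Manning's equation, S = [nQ / (1 A R^(2/3))]² = [0.023 × 1.03 / (1 × 0.9226 × 0.3816^(2/3))]² = 0.00238.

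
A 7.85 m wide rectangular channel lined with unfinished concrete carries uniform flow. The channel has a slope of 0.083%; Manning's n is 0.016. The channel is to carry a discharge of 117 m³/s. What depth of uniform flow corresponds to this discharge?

Manning's equation rearranged: A R^(2/3) = nQ / (1·√S) = 0.016 × 117 / (√0.00083) = 64.98.
Trying y = 3.53 m: A R^(2/3) = 41.89 — too small.
Trying y = 5.51 m: A R^(2/3) = 75.19 — too large.
Trying y = 4.92 m: A R^(2/3) = 65 — close enough.

y_n = 4.92 m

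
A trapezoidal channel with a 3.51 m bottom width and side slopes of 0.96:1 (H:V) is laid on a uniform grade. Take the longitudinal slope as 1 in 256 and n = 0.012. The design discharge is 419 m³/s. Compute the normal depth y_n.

y_n = 5.19 m

Manning's equation rearranged: A R^(2/3) = nQ / (1·√S) = 0.012 × 419 / (√0.003906) = 80.45.
Try y = 4.14 m: A R^(2/3) = 50.28 — too small.
Try y = 5.19 m: A R^(2/3) = 80.37 — ≈ 80.45.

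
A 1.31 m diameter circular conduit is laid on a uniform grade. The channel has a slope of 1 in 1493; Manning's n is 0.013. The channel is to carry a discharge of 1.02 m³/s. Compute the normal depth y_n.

Manning's equation rearranged: A R^(2/3) = nQ / (1·√S) = 0.013 × 1.02 / (√0.0006698) = 0.5124.
Trying y = 0.638 m: A R^(2/3) = 0.3061 — short.
Trying y = 0.886 m: A R^(2/3) = 0.512 — matches.

y_n = 0.886 m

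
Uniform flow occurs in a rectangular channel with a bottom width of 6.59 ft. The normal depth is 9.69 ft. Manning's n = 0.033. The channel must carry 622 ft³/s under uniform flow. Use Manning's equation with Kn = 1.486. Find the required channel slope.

Flow area A = b·y = 6.59 × 9.69 = 63.86 ft². Wetted perimeter P = b + 2y = 6.59 + 2×9.69 = 25.97 ft.
Hydraulic radius R = A/P = 63.86/25.97 = 2.459 ft.
From Manning's equation, S = [nQ / (1.486 A R^(2/3))]² = [0.033 × 622 / (1.486 × 63.86 × 2.459^(2/3))]² = 0.0141.

S = 0.0141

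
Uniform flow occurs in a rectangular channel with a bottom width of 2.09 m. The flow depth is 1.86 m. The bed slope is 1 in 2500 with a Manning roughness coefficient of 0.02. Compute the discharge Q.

Flow area A = b·y = 2.09 × 1.86 = 3.887 m². Wetted perimeter P = b + 2y = 2.09 + 2×1.86 = 5.81 m.
Hydraulic radius R = A/P = 3.887/5.81 = 0.6691 m.
Manning's equation: Q = (1/n) A R^(2/3) S^(1/2) = (1/0.02) × 3.887 × 0.6691^(2/3) × 0.0004^(1/2) = 2.97 m³/s.

Q = 2.97 m³/s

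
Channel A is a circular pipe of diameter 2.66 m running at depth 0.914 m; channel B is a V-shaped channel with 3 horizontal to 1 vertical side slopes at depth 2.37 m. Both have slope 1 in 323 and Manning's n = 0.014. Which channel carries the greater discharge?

Channel A: For a circular section of diameter D = 2.66 m at depth y = 0.914 m, the central angle is θ = 2 arccos(1 − 2y/D) = 2.505 rad. Then A = (D²/8)(θ − sin θ) = 1.69 m² and P = Dθ/2 = 3.332 m. Hydraulic radius R = A/P = 1.69/3.332 = 0.5073 m. Q_A = (1/0.014)·1.69·0.5073^(2/3)·√0.003096 = 4.273 m³/s.
Channel B: For a triangular section with side slope z = 3: A = zy² = 3×2.37² = 16.85 m²; P = 2y√(1+z²) = 2×2.37×3.162 = 14.99 m. Hydraulic radius R = A/P = 16.85/14.99 = 1.124 m. Q_B = (1/0.014)·16.85·1.124^(2/3)·√0.003096 = 72.41 m³/s.
Q_A = 4.273 m³/s vs Q_B = 72.41 m³/s, so channel B carries more.

channel B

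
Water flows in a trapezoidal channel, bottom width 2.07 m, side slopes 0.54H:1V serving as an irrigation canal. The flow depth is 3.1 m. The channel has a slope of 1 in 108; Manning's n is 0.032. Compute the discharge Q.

With bottom width b = 2.07 m and side slope z = 0.54: A = (b + zy)y = (2.07 + 0.54×3.1)×3.1 = 11.61 m²; P = b + 2y√(1+z²) = 2.07 + 2×3.1×1.136 = 9.116 m.
Hydraulic radius R = A/P = 11.61/9.116 = 1.273 m.
Manning's equation: Q = (1/n) A R^(2/3) S^(1/2) = (1/0.032) × 11.61 × 1.273^(2/3) × 0.009259^(1/2) = 41 m³/s.

Q = 41 m³/s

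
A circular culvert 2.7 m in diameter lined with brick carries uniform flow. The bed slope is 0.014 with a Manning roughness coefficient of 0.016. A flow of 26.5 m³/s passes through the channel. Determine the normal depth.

Manning's equation rearranged: A R^(2/3) = nQ / (1·√S) = 0.016 × 26.5 / (√0.014) = 3.583.
Trying y = 2.18 m: A R^(2/3) = 4.345 — over.
Trying y = 1.85 m: A R^(2/3) = 3.585 — ≈ 3.583.

y_n = 1.85 m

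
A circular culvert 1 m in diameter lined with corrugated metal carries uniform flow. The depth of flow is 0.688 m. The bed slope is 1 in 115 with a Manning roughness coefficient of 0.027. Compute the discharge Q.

For a circular section of diameter D = 1 m at depth y = 0.688 m, the central angle is θ = 2 arccos(1 − 2y/D) = 3.913 rad. Then A = (D²/8)(θ − sin θ) = 0.5762 m² and P = Dθ/2 = 1.956 m.
Hydraulic radius R = A/P = 0.5762/1.956 = 0.2945 m.
Manning's equation: Q = (1/n) A R^(2/3) S^(1/2) = (1/0.027) × 0.5762 × 0.2945^(2/3) × 0.008696^(1/2) = 0.881 m³/s.

Q = 0.881 m³/s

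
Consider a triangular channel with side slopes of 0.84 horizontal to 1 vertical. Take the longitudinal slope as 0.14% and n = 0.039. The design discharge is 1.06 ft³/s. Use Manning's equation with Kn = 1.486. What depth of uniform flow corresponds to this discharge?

y_n = 1.27 ft

Manning's equation rearranged: A R^(2/3) = nQ / (1.486·√S) = 0.039 × 1.06 / (1.486 × √0.0014) = 0.7435.
At y = 0.961 ft: A R^(2/3) = 0.3546 — low.
At y = 1.27 ft: A R^(2/3) = 0.7458 — ≈ 0.7435.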